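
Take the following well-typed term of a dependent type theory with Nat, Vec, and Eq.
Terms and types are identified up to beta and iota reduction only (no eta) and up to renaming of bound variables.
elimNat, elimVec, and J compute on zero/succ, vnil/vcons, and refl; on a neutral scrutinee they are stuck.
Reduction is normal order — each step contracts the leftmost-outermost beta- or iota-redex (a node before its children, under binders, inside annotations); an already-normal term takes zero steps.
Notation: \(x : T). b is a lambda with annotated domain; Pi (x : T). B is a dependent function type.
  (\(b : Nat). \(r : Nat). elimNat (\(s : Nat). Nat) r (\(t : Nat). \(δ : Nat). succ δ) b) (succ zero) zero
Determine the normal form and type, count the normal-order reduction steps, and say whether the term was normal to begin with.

normal form:
  succ zero
the term's type:
  Nat
normal-order step count: 6
already normal: no
first contracted redex: a beta-redex


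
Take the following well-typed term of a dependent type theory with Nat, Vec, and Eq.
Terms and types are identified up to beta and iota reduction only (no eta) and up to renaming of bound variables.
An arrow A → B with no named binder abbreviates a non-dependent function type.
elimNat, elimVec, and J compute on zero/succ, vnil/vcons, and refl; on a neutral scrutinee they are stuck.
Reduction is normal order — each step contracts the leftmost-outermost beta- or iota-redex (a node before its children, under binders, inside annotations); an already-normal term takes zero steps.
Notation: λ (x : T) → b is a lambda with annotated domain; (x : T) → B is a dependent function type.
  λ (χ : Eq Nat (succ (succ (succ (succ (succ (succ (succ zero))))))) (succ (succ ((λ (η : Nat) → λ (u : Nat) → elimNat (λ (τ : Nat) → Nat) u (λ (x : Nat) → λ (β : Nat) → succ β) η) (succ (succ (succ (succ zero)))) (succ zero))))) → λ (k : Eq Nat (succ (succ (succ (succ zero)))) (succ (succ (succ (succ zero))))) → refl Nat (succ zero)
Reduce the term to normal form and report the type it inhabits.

reduced normal form:
  λ (χ : Eq Nat (succ (succ (succ (succ (succ (succ (succ zero))))))) (succ (succ (succ (succ (succ (succ (succ zero)))))))) → λ (η : Eq Nat (succ (succ (succ (succ zero)))) (succ (succ (succ (succ zero))))) → refl Nat (succ zero)
the term's type:
  Eq Nat (succ (succ (succ (succ (succ (succ (succ zero))))))) (succ (succ (succ (succ (succ (succ (succ zero))))))) → Eq Nat (succ (succ (succ (succ zero)))) (succ (succ (succ (succ zero)))) → Eq Nat (succ zero) (succ zero)


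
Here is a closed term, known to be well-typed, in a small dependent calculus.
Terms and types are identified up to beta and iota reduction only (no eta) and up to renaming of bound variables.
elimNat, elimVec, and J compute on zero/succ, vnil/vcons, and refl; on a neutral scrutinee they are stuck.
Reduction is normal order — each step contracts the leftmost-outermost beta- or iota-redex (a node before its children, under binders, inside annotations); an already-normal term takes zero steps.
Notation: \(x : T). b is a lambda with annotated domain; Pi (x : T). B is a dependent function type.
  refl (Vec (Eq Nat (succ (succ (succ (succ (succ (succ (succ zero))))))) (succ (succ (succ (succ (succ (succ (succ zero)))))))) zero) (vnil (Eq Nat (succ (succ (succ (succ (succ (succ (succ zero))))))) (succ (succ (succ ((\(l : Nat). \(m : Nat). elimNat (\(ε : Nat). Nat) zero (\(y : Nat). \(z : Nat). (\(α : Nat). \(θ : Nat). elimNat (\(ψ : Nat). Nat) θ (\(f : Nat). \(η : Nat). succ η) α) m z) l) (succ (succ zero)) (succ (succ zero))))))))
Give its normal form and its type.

resulting normal form:
  refl (Vec (Eq Nat (succ (succ (succ (succ (succ (succ (succ zero))))))) (succ (succ (succ (succ (succ (succ (succ zero)))))))) zero) (vnil (Eq Nat (succ (succ (succ (succ (succ (succ (succ zero))))))) (succ (succ (succ (succ (succ (succ (succ zero)))))))))
type:
  Eq (Vec (Eq Nat (succ (succ (succ (succ (succ (succ (succ zero))))))) (succ (succ (succ (succ (succ (succ (succ zero)))))))) zero) (vnil (Eq Nat (succ (succ (succ (succ (succ (succ (succ zero))))))) (succ (succ (succ (succ (succ (succ (succ zero))))))))) (vnil (Eq Nat (succ (succ (succ (succ (succ (succ (succ zero))))))) (succ (succ (succ (succ (succ (succ (succ zero)))))))))
observation: the first redex contracted is a beta-redex; the normal form is reached in 27 normal-order steps.


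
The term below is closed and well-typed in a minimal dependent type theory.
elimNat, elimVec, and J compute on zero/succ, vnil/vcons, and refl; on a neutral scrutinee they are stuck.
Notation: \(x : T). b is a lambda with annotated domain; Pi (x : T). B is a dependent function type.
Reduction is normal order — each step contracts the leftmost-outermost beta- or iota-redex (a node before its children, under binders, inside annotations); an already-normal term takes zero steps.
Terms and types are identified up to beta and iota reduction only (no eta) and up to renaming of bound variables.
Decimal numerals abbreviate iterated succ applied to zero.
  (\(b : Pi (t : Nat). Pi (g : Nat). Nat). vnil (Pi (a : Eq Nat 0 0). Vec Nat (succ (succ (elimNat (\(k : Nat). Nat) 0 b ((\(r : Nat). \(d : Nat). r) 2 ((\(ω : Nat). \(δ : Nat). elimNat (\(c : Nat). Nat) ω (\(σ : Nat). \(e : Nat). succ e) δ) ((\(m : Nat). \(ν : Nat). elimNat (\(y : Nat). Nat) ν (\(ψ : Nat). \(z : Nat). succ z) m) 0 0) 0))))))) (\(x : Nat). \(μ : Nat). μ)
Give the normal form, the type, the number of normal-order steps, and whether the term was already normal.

resulting normal form:
  vnil (Pi (b : Eq Nat 0 0). Vec Nat 2)
the term's type:
  Vec (Pi (b : Eq Nat 0 0). Vec Nat 2) 0
normal-order step count: 10
already normal: no
first redex: a beta-redex


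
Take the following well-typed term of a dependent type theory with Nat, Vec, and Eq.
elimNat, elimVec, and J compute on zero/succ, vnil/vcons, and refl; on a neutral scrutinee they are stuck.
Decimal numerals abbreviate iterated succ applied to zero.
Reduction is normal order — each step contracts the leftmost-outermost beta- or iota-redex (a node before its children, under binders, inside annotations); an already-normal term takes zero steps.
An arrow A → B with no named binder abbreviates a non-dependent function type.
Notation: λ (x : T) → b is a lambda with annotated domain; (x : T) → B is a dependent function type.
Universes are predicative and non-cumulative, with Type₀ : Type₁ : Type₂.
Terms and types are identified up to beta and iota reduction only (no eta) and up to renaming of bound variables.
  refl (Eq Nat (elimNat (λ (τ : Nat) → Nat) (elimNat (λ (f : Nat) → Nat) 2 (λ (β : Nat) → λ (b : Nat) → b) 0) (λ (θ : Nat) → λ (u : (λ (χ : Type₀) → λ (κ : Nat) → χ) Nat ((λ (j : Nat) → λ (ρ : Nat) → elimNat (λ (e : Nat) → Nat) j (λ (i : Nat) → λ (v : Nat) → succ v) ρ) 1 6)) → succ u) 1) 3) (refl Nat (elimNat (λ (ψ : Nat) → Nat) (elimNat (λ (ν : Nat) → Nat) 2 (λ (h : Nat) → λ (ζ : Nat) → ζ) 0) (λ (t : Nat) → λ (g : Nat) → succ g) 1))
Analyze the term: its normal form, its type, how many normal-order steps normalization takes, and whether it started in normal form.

reduced normal form:
  refl (Eq Nat 3 3) (refl Nat 3)
the term's type:
  Eq (Eq Nat 3 3) (refl Nat 3) (refl Nat 3)
normal-order step count: 10
started in normal form: no
first contracted redex: an elimNat iota-redex


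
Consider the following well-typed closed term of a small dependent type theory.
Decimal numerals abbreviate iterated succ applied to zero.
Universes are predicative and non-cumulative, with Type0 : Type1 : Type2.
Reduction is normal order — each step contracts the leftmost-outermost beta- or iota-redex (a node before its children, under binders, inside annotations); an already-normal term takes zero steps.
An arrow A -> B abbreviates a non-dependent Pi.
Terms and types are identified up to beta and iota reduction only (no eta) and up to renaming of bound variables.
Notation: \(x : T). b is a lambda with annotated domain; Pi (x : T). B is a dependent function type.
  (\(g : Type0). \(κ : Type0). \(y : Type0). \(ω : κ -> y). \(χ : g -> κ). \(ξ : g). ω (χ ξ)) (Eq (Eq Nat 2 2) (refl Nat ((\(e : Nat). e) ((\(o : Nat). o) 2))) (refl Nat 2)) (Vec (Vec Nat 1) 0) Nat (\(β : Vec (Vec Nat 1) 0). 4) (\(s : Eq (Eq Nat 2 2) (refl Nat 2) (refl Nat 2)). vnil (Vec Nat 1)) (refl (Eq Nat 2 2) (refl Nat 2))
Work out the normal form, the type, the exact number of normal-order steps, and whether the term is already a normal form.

resulting normal form:
  4
type:
  Nat
normal-order step count: 7
started in normal form: no
first contracted redex: a beta-redex


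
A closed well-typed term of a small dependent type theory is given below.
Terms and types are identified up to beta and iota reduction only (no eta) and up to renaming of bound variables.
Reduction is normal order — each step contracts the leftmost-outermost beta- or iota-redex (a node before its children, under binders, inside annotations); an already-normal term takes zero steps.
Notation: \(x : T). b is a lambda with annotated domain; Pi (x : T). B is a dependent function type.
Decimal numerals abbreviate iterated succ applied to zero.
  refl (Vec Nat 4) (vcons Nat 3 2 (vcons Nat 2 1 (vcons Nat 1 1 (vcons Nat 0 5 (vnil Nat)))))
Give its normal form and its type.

normal form:
  refl (Vec Nat 4) (vcons Nat 3 2 (vcons Nat 2 1 (vcons Nat 1 1 (vcons Nat 0 5 (vnil Nat)))))
type:
  Eq (Vec Nat 4) (vcons Nat 3 2 (vcons Nat 2 1 (vcons Nat 1 1 (vcons Nat 0 5 (vnil Nat))))) (vcons Nat 3 2 (vcons Nat 2 1 (vcons Nat 1 1 (vcons Nat 0 5 (vnil Nat)))))
observation: the term is already in normal form.


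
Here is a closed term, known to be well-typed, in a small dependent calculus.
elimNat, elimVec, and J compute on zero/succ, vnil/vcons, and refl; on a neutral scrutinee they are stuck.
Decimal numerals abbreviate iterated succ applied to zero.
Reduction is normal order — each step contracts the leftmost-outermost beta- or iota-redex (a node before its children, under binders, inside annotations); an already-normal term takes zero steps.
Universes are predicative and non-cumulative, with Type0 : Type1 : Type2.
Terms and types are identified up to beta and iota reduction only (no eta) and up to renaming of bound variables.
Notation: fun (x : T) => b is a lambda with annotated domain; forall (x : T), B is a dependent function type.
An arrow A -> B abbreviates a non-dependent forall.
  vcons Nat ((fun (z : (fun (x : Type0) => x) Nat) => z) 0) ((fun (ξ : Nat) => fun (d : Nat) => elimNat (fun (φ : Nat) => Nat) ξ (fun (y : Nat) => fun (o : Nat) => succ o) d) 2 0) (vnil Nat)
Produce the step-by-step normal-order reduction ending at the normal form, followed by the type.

normal-order reduction sequence:
  vcons Nat ((fun (z : (fun (x : Type0) => x) Nat) => z) 0) ((fun (ξ : Nat) => fun (d : Nat) => elimNat (fun (φ : Nat) => Nat) ξ (fun (y : Nat) => fun (o : Nat) => succ o) d) 2 0) (vnil Nat)
  ~> vcons Nat 0 ((fun (z : Nat) => fun (x : Nat) => elimNat (fun (ξ : Nat) => Nat) z (fun (d : Nat) => fun (φ : Nat) => succ φ) x) 2 0) (vnil Nat)
  ~> vcons Nat 0 ((fun (z : Nat) => elimNat (fun (x : Nat) => Nat) 2 (fun (ξ : Nat) => fun (d : Nat) => succ d) z) 0) (vnil Nat)
  ~> vcons Nat 0 (elimNat (fun (z : Nat) => Nat) 2 (fun (x : Nat) => fun (ξ : Nat) => succ ξ) 0) (vnil Nat)
  ~> vcons Nat 0 2 (vnil Nat)
type:
  Vec Nat 1


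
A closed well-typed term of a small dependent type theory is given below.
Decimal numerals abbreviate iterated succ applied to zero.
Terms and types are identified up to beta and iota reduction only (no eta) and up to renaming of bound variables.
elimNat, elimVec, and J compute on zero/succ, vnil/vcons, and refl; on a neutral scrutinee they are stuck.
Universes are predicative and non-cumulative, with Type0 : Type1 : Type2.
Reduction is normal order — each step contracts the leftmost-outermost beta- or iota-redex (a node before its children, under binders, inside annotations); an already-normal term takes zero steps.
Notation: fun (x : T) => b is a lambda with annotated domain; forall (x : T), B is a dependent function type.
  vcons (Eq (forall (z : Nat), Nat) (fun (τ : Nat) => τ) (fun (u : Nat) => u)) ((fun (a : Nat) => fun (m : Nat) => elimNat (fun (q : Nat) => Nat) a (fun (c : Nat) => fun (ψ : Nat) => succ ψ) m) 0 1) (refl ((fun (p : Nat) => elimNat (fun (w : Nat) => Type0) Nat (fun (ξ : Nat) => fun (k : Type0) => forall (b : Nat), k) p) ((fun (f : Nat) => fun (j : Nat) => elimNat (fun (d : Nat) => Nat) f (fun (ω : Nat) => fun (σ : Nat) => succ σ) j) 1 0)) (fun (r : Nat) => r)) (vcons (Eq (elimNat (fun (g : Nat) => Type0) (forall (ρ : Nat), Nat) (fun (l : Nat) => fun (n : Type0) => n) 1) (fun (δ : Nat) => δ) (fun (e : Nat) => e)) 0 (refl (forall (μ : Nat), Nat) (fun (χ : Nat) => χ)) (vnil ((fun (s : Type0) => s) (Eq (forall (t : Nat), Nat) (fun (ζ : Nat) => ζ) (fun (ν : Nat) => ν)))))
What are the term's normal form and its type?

normal form:
  vcons (Eq (forall (z : Nat), Nat) (fun (τ : Nat) => τ) (fun (u : Nat) => u)) 1 (refl (forall (a : Nat), Nat) (fun (m : Nat) => m)) (vcons (Eq (forall (q : Nat), Nat) (fun (c : Nat) => c) (fun (ψ : Nat) => ψ)) 0 (refl (forall (p : Nat), Nat) (fun (w : Nat) => w)) (vnil (Eq (forall (ξ : Nat), Nat) (fun (k : Nat) => k) (fun (b : Nat) => b))))
inferred type:
  Vec (Eq (forall (z : Nat), Nat) (fun (τ : Nat) => τ) (fun (u : Nat) => u)) 2


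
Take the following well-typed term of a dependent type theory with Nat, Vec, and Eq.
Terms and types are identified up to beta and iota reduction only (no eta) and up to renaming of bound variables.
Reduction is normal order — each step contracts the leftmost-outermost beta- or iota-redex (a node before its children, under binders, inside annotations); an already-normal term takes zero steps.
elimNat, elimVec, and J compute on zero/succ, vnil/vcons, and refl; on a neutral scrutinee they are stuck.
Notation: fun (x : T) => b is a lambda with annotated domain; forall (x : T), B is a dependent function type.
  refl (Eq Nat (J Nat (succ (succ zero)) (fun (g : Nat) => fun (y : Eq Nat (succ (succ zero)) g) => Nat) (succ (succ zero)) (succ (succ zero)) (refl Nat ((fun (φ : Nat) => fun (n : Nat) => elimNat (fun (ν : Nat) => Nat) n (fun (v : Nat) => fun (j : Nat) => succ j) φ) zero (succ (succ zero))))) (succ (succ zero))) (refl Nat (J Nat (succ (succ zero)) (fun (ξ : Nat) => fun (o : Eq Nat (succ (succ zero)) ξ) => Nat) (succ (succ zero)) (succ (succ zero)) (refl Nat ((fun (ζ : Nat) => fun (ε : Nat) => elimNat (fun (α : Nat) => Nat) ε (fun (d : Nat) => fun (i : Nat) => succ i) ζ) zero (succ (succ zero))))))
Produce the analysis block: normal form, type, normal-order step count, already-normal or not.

normal form:
  refl (Eq Nat (succ (succ zero)) (succ (succ zero))) (refl Nat (succ (succ zero)))
inferred type:
  Eq (Eq Nat (succ (succ zero)) (succ (succ zero))) (refl Nat (succ (succ zero))) (refl Nat (succ (succ zero)))
reduction steps (normal order): 2
term was already normal: no
first contracted redex: a J iota-redex


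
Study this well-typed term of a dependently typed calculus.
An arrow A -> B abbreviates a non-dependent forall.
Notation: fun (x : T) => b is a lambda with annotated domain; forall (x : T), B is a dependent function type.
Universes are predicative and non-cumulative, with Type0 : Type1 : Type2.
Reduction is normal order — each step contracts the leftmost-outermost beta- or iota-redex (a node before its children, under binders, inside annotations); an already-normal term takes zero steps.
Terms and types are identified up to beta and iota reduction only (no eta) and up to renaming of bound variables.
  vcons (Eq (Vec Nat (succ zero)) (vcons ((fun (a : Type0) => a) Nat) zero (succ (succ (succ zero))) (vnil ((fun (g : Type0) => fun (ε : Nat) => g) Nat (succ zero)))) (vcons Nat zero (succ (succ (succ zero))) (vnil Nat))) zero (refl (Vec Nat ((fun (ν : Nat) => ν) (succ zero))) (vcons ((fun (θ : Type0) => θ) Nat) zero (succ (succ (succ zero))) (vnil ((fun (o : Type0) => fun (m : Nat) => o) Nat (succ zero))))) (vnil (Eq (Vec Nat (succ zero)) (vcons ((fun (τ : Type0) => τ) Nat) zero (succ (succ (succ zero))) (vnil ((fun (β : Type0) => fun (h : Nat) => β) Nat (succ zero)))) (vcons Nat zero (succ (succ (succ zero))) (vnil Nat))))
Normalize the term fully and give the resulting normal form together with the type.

reduced normal form:
  vcons (Eq (Vec Nat (succ zero)) (vcons Nat zero (succ (succ (succ zero))) (vnil Nat)) (vcons Nat zero (succ (succ (succ zero))) (vnil Nat))) zero (refl (Vec Nat (succ zero)) (vcons Nat zero (succ (succ (succ zero))) (vnil Nat))) (vnil (Eq (Vec Nat (succ zero)) (vcons Nat zero (succ (succ (succ zero))) (vnil Nat)) (vcons Nat zero (succ (succ (succ zero))) (vnil Nat))))
type:
  Vec (Eq (Vec Nat (succ zero)) (vcons Nat zero (succ (succ (succ zero))) (vnil Nat)) (vcons Nat zero (succ (succ (succ zero))) (vnil Nat))) (succ zero)
observation: reduction starts at a beta-redex, and 10 normal-order steps reach the normal form.


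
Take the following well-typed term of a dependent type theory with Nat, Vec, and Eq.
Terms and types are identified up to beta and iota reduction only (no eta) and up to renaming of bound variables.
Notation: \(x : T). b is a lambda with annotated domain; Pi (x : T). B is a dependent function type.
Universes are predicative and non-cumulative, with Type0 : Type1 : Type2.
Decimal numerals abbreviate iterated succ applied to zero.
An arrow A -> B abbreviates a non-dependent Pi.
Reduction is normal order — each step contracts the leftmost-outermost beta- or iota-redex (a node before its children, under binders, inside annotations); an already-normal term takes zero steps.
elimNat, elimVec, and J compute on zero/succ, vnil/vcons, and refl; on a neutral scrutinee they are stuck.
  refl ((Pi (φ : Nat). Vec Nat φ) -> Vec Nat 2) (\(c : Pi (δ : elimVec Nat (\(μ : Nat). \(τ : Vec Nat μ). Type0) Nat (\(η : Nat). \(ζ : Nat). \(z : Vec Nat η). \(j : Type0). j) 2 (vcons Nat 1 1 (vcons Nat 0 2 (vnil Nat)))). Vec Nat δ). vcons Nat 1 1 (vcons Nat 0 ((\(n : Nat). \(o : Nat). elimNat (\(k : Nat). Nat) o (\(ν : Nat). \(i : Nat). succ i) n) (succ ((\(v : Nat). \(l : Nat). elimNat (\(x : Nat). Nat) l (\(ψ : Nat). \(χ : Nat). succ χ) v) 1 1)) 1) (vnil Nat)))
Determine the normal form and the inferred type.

reduced normal form:
  refl ((Pi (φ : Nat). Vec Nat φ) -> Vec Nat 2) (\(c : Pi (δ : Nat). Vec Nat δ). vcons Nat 1 1 (vcons Nat 0 4 (vnil Nat)))
the term's type:
  Eq ((Pi (φ : Nat). Vec Nat φ) -> Vec Nat 2) (\(c : Pi (δ : Nat). Vec Nat δ). vcons Nat 1 1 (vcons Nat 0 4 (vnil Nat))) (\(μ : Pi (τ : Nat). Vec Nat τ). vcons Nat 1 1 (vcons Nat 0 4 (vnil Nat)))


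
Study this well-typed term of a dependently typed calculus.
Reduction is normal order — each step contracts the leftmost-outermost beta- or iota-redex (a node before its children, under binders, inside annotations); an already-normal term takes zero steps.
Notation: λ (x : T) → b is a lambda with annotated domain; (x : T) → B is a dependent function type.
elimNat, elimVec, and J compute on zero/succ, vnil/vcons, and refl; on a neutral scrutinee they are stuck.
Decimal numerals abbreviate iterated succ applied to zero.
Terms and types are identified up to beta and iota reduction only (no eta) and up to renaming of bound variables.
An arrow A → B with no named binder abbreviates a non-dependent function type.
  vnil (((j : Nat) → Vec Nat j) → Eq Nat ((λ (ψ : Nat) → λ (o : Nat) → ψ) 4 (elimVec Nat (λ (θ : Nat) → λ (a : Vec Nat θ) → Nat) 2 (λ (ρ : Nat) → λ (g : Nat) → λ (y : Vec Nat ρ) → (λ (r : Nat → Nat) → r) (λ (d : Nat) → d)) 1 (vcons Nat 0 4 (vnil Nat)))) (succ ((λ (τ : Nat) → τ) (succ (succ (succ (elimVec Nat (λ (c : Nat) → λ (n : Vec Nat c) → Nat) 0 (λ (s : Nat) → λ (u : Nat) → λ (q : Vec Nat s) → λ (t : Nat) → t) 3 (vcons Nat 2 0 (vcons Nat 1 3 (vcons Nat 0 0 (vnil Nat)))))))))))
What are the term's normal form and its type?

normal form:
  vnil (((j : Nat) → Vec Nat j) → Eq Nat 4 4)
the term's type:
  Vec (((j : Nat) → Vec Nat j) → Eq Nat 4 4) 0
observation: the leftmost-outermost redex is a beta-redex, and normalization takes 19 steps.


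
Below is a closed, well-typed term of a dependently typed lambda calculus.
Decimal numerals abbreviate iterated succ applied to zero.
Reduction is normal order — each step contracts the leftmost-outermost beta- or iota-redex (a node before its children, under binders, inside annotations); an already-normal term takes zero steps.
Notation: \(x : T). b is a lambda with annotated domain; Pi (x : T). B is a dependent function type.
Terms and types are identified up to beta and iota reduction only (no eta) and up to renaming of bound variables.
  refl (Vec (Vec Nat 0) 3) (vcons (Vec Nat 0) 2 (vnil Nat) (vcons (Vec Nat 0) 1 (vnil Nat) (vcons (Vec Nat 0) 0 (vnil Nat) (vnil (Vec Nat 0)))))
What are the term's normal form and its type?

normal form:
  refl (Vec (Vec Nat 0) 3) (vcons (Vec Nat 0) 2 (vnil Nat) (vcons (Vec Nat 0) 1 (vnil Nat) (vcons (Vec Nat 0) 0 (vnil Nat) (vnil (Vec Nat 0)))))
inferred type:
  Eq (Vec (Vec Nat 0) 3) (vcons (Vec Nat 0) 2 (vnil Nat) (vcons (Vec Nat 0) 1 (vnil Nat) (vcons (Vec Nat 0) 0 (vnil Nat) (vnil (Vec Nat 0))))) (vcons (Vec Nat 0) 2 (vnil Nat) (vcons (Vec Nat 0) 1 (vnil Nat) (vcons (Vec Nat 0) 0 (vnil Nat) (vnil (Vec Nat 0)))))
observation: the term is already in normal form.


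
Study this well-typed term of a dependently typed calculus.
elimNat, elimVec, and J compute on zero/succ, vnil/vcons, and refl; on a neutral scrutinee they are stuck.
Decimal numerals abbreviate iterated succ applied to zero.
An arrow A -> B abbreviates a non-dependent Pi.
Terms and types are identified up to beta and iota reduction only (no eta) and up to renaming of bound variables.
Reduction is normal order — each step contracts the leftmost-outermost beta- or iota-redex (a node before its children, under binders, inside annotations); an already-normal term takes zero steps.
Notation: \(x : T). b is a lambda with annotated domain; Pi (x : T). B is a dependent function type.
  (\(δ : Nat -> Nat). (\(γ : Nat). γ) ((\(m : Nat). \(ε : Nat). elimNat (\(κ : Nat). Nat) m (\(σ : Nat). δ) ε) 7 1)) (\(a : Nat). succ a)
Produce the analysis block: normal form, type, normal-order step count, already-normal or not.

resulting normal form:
  8
the term's type:
  Nat
normal-order step count: 8
already normal: no
first redex: a beta-redex


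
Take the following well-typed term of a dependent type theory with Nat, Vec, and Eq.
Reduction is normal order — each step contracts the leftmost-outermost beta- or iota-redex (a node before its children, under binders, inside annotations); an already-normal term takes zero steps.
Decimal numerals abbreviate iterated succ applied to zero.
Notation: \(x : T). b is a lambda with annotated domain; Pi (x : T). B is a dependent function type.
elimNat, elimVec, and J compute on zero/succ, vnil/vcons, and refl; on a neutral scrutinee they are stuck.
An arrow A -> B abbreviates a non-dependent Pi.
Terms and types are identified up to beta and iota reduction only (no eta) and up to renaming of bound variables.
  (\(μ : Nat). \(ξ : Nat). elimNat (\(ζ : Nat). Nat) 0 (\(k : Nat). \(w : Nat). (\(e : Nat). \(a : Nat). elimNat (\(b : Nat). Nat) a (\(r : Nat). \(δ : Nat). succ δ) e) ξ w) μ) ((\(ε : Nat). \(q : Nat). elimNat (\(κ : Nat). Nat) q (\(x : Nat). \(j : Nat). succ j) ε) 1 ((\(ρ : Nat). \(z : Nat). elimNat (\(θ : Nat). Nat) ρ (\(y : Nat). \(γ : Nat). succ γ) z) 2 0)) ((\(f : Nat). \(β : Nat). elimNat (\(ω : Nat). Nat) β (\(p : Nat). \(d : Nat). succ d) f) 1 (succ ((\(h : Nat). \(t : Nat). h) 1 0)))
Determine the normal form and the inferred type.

reduced normal form:
  9
type:
  Nat


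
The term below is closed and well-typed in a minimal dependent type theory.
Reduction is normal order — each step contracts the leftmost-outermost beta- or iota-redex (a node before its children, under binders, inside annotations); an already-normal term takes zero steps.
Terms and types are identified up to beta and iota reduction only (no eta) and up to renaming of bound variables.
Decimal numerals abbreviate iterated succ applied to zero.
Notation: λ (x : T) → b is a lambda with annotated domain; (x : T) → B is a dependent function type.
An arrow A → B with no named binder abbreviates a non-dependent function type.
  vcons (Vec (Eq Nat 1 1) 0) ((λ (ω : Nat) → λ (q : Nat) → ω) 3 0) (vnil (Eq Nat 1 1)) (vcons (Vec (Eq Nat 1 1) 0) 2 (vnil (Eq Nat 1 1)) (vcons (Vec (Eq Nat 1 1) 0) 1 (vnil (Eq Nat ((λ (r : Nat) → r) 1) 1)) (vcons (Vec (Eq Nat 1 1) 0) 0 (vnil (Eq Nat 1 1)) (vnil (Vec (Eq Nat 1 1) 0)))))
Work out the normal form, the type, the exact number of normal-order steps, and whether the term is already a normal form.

normal form:
  vcons (Vec (Eq Nat 1 1) 0) 3 (vnil (Eq Nat 1 1)) (vcons (Vec (Eq Nat 1 1) 0) 2 (vnil (Eq Nat 1 1)) (vcons (Vec (Eq Nat 1 1) 0) 1 (vnil (Eq Nat 1 1)) (vcons (Vec (Eq Nat 1 1) 0) 0 (vnil (Eq Nat 1 1)) (vnil (Vec (Eq Nat 1 1) 0)))))
type:
  Vec (Vec (Eq Nat 1 1) 0) 4
normal-order step count: 3
term was already normal: no
first contracted redex: a beta-redex


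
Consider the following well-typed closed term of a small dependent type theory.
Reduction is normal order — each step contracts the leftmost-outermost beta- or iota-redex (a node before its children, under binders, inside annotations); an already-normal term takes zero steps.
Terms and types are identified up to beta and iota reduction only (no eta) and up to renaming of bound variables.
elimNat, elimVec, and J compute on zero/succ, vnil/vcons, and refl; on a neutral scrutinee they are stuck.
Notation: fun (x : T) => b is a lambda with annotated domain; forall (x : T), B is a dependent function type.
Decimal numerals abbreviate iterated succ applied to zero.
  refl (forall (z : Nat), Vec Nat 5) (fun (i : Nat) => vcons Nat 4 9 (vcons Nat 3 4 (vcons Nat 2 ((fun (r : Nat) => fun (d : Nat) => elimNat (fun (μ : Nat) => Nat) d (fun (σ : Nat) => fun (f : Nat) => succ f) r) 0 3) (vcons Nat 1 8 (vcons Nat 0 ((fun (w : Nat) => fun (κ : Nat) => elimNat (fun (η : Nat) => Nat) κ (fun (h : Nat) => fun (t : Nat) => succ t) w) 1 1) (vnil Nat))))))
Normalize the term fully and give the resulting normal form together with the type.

normal form:
  refl (forall (z : Nat), Vec Nat 5) (fun (i : Nat) => vcons Nat 4 9 (vcons Nat 3 4 (vcons Nat 2 3 (vcons Nat 1 8 (vcons Nat 0 2 (vnil Nat))))))
type:
  Eq (forall (z : Nat), Vec Nat 5) (fun (i : Nat) => vcons Nat 4 9 (vcons Nat 3 4 (vcons Nat 2 3 (vcons Nat 1 8 (vcons Nat 0 2 (vnil Nat)))))) (fun (r : Nat) => vcons Nat 4 9 (vcons Nat 3 4 (vcons Nat 2 3 (vcons Nat 1 8 (vcons Nat 0 2 (vnil Nat))))))


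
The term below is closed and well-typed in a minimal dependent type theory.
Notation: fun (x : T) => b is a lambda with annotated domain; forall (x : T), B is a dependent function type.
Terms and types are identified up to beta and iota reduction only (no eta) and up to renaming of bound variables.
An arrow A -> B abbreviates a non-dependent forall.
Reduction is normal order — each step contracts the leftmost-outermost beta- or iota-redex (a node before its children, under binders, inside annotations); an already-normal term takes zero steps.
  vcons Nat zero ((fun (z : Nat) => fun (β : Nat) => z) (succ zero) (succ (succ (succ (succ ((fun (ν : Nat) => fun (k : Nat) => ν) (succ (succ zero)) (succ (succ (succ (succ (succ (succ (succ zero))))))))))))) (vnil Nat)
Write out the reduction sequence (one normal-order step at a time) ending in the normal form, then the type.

reduction (normal order):
  vcons Nat zero ((fun (z : Nat) => fun (β : Nat) => z) (succ zero) (succ (succ (succ (succ ((fun (ν : Nat) => fun (k : Nat) => ν) (succ (succ zero)) (succ (succ (succ (succ (succ (succ (succ zero))))))))))))) (vnil Nat)
  ~> vcons Nat zero ((fun (z : Nat) => succ zero) (succ (succ (succ (succ ((fun (β : Nat) => fun (ν : Nat) => β) (succ (succ zero)) (succ (succ (succ (succ (succ (succ (succ zero))))))))))))) (vnil Nat)
  ~> vcons Nat zero (succ zero) (vnil Nat)
the term's type:
  Vec Nat (succ zero)


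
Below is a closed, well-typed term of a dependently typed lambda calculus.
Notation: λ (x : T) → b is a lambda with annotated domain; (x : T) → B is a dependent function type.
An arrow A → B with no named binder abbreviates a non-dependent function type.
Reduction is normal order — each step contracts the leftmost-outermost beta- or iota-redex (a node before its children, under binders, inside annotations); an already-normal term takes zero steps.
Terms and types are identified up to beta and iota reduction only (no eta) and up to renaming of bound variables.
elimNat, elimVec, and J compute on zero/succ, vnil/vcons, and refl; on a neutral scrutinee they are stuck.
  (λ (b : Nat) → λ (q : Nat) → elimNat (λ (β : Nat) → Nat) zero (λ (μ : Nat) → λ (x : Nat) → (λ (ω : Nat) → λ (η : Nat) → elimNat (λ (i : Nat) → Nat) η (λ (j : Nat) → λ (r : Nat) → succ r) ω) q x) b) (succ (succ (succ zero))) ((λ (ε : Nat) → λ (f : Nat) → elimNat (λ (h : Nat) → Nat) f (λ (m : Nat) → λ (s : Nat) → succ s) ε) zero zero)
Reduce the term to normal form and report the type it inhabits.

reduced normal form:
  zero
type:
  Nat


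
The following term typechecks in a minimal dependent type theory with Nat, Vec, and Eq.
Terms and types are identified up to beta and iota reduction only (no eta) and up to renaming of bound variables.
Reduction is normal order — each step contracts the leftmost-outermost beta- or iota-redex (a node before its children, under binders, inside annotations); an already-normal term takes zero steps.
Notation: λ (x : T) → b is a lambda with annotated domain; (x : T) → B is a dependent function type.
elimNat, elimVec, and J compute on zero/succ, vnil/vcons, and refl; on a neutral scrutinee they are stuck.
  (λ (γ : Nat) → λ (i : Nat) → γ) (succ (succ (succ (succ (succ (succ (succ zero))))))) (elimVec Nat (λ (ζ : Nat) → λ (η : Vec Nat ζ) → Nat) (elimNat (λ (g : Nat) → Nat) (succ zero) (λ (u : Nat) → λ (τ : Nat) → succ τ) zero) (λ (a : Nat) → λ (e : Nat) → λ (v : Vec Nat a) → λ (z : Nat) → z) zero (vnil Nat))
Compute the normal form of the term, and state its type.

normal form:
  succ (succ (succ (succ (succ (succ (succ zero))))))
inferred type:
  Nat
observation: the first redex contracted is a beta-redex; the normal form is reached in 2 normal-order steps.


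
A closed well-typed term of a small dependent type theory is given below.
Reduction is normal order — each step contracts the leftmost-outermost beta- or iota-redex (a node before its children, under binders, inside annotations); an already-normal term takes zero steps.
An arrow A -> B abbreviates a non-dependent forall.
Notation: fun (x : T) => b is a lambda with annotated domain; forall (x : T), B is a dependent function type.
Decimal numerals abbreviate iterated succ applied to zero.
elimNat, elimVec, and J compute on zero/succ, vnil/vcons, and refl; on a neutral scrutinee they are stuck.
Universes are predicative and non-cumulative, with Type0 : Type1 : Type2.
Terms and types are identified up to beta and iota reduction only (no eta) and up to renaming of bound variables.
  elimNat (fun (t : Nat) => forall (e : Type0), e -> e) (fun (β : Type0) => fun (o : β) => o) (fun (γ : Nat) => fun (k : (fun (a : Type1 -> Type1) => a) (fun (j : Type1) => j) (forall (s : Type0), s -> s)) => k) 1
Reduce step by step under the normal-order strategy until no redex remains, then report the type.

normal-order reduction:
  elimNat (fun (t : Nat) => forall (e : Type0), e -> e) (fun (β : Type0) => fun (o : β) => o) (fun (γ : Nat) => fun (k : (fun (a : Type1 -> Type1) => a) (fun (j : Type1) => j) (forall (s : Type0), s -> s)) => k) 1
  ~> (fun (t : Nat) => fun (e : (fun (β : Type1 -> Type1) => β) (fun (o : Type1) => o) (forall (γ : Type0), γ -> γ)) => e) 0 (elimNat (fun (k : Nat) => forall (a : Type0), a -> a) (fun (j : Type0) => fun (s : j) => s) (fun (w : Nat) => fun (μ : (fun (φ : Type1 -> Type1) => φ) (fun (v : Type1) => v) (forall (α : Type0), α -> α)) => μ) 0)
  ~> (fun (t : (fun (e : Type1 -> Type1) => e) (fun (β : Type1) => β) (forall (o : Type0), o -> o)) => t) (elimNat (fun (γ : Nat) => forall (k : Type0), k -> k) (fun (a : Type0) => fun (j : a) => j) (fun (s : Nat) => fun (w : (fun (μ : Type1 -> Type1) => μ) (fun (φ : Type1) => φ) (forall (v : Type0), v -> v)) => w) 0)
  ~> elimNat (fun (t : Nat) => forall (e : Type0), e -> e) (fun (β : Type0) => fun (o : β) => o) (fun (γ : Nat) => fun (k : (fun (a : Type1 -> Type1) => a) (fun (j : Type1) => j) (forall (s : Type0), s -> s)) => k) 0
  ~> fun (t : Type0) => fun (e : t) => e
the term's type:
  forall (t : Type0), t -> t


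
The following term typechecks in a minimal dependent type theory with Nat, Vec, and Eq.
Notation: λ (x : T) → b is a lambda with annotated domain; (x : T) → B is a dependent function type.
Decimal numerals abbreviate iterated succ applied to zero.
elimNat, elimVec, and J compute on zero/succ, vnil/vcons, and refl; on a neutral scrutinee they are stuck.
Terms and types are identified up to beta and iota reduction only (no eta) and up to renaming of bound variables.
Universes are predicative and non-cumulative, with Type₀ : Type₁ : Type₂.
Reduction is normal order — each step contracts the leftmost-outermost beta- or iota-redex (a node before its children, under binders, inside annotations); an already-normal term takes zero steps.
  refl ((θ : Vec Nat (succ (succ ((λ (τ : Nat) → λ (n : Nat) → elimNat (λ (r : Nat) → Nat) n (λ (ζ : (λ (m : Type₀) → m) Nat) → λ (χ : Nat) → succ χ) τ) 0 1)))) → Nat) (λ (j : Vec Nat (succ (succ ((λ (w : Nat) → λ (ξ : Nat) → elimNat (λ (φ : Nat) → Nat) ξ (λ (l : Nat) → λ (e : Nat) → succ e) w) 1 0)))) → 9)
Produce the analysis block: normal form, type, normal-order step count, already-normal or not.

resulting normal form:
  refl ((θ : Vec Nat 3) → Nat) (λ (τ : Vec Nat 3) → 9)
the term's type:
  Eq ((θ : Vec Nat 3) → Nat) (λ (τ : Vec Nat 3) → 9) (λ (n : Vec Nat 3) → 9)
steps to reach normal form (normal order): 9
term was already normal: no
first redex: a beta-redex


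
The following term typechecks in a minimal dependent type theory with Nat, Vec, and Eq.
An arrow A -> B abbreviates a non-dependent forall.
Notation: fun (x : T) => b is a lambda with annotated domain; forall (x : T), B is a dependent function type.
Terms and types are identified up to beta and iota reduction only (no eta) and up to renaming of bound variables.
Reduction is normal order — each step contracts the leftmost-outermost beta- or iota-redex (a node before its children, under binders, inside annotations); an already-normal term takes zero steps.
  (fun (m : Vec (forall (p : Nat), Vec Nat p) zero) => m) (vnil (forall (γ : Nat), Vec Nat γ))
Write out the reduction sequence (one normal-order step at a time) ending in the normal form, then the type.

normal-order reduction sequence:
  (fun (m : Vec (forall (p : Nat), Vec Nat p) zero) => m) (vnil (forall (γ : Nat), Vec Nat γ))
  ~> vnil (forall (m : Nat), Vec Nat m)
inferred type:
  Vec (forall (m : Nat), Vec Nat m) zero


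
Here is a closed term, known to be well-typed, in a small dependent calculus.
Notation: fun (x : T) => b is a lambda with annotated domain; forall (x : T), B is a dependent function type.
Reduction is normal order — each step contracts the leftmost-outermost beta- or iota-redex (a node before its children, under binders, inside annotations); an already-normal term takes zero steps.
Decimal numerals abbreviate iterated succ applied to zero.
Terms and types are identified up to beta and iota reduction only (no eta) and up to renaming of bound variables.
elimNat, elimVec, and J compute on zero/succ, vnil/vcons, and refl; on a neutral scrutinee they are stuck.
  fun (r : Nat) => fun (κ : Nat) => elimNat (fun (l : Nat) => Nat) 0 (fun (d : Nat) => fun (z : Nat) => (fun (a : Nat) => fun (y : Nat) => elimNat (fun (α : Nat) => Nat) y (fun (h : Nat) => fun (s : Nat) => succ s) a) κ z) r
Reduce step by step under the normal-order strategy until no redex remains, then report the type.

normal-order reduction:
  fun (r : Nat) => fun (κ : Nat) => elimNat (fun (l : Nat) => Nat) 0 (fun (d : Nat) => fun (z : Nat) => (fun (a : Nat) => fun (y : Nat) => elimNat (fun (α : Nat) => Nat) y (fun (h : Nat) => fun (s : Nat) => succ s) a) κ z) r
  ~> fun (r : Nat) => fun (κ : Nat) => elimNat (fun (l : Nat) => Nat) 0 (fun (d : Nat) => fun (z : Nat) => (fun (a : Nat) => elimNat (fun (y : Nat) => Nat) a (fun (α : Nat) => fun (h : Nat) => succ h) κ) z) r
  ~> fun (r : Nat) => fun (κ : Nat) => elimNat (fun (l : Nat) => Nat) 0 (fun (d : Nat) => fun (z : Nat) => elimNat (fun (a : Nat) => Nat) z (fun (y : Nat) => fun (α : Nat) => succ α) κ) r
inferred type:
  forall (r : Nat), forall (κ : Nat), Nat


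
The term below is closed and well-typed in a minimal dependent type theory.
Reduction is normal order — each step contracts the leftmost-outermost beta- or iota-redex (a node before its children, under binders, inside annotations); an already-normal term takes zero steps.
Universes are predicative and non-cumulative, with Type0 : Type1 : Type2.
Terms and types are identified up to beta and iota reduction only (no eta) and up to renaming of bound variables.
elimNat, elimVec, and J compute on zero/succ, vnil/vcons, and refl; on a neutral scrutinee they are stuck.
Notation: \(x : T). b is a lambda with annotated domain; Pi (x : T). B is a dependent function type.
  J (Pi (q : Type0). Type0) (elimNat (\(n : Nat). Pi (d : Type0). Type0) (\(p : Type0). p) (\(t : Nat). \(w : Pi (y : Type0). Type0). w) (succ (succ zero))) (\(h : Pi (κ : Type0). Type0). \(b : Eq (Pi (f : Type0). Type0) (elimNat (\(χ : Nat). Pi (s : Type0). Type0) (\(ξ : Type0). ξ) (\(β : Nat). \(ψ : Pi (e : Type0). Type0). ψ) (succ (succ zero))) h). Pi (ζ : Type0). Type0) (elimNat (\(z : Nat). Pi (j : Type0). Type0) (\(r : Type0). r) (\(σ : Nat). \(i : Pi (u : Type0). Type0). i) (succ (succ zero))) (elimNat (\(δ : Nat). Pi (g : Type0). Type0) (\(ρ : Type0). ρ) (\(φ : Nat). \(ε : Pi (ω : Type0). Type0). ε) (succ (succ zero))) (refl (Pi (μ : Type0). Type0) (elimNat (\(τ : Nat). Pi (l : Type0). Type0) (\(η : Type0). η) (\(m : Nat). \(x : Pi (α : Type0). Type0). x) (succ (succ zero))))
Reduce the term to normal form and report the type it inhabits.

normal form:
  \(q : Type0). q
inferred type:
  Pi (q : Type0). Type0
observation: reduction starts at a J iota-redex, and 8 normal-order steps reach the normal form.


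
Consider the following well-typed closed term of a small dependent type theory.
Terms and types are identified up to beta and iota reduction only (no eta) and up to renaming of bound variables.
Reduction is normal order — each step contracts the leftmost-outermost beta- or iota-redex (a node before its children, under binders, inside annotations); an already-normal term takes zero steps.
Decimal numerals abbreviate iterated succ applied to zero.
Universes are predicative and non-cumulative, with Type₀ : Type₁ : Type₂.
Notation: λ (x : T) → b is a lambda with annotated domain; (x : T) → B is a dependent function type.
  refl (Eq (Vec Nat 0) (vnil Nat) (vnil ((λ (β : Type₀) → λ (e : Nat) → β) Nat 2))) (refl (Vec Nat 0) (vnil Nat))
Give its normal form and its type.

resulting normal form:
  refl (Eq (Vec Nat 0) (vnil Nat) (vnil Nat)) (refl (Vec Nat 0) (vnil Nat))
type:
  Eq (Eq (Vec Nat 0) (vnil Nat) (vnil Nat)) (refl (Vec Nat 0) (vnil Nat)) (refl (Vec Nat 0) (vnil Nat))
observation: 2 normal-order steps separate the term from its normal form.


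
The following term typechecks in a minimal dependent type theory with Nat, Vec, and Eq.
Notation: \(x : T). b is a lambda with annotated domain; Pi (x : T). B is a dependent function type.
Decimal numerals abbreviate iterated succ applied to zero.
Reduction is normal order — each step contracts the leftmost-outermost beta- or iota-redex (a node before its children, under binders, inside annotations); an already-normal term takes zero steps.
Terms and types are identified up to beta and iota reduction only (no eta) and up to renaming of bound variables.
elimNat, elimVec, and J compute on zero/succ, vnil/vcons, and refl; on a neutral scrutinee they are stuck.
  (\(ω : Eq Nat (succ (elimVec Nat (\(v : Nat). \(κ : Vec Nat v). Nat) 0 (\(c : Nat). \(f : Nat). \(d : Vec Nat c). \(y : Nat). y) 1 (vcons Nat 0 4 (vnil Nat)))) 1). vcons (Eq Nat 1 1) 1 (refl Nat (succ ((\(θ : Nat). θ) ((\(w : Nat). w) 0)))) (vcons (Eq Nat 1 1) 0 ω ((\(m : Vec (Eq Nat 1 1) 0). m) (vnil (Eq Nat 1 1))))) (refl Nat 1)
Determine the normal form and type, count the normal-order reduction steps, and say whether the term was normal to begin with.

resulting normal form:
  vcons (Eq Nat 1 1) 1 (refl Nat 1) (vcons (Eq Nat 1 1) 0 (refl Nat 1) (vnil (Eq Nat 1 1)))
the term's type:
  Vec (Eq Nat 1 1) 2
normal-order step count: 4
term was already normal: no
first contracted redex: a beta-redex
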